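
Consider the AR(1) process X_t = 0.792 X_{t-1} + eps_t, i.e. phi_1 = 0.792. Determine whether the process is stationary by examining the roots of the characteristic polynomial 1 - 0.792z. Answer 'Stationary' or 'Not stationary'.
\text{Stationary}

The AR(p) characteristic polynomial is P(z) = 1 - 0.792z.
Stationarity requires all roots to lie outside the unit circle, i.e. |z| > 1 for every root.
This is linear in z: 1 + (-0.792) z = 0  =>  z = -1/(-0.792) = 1.262626,  |z| = 1.262626.
Moduli of all roots: 1.2626.
All moduli strictly greater than 1? Yes.
Verdict: Stationary.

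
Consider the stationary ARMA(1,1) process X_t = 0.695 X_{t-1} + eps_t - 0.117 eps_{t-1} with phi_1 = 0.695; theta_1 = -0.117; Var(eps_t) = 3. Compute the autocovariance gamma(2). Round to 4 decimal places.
\gamma(2) = 2.1416

Multiply the model equation by X_{t-k} and take expectations. With theta_0 = psi_0 = 1 and psi_j the MA(infinity) weights, this gives
  gamma(k) - sum_i phi_i gamma(k-i) = c_k,
  c_k = sigma^2 * sum_{j=k..q} theta_j psi_{j-k}   (c_k = 0 for k > q),
using gamma(-m) = gamma(m).
psi-weights needed (psi_j = theta_j + sum_i phi_i psi_{j-i}):
  psi_1 = theta_1 + phi_1 = -0.117 + (0.695) = 0.578
Right-hand sides:
  c_0 = sigma^2 (1 + theta_1 psi_1) = 3 * (1 + (-0.117)(0.578)) = 3 * 0.932374 = 2.797122
  c_1 = sigma^2 theta_1 = 3 * (-0.117) = -0.351
  c_2 = 0
Equations for k = 0 and k = 1 (AR order 1):
  gamma(0) = phi_1 gamma(1) + c_0
  gamma(1) = phi_1 gamma(0) + c_1
Substituting the second into the first: gamma(0) (1 - phi_1^2) = c_0 + phi_1 c_1, so
  gamma(0) = (c_0 + phi_1 c_1) / (1 - phi_1^2) = (2.797122 + (0.695)(-0.351)) / (1 - (0.695)^2) = 2.553177 / 0.516975 = 4.938686.
  gamma(1) = phi_1 gamma(0) + c_1 = (0.695)(4.938686) + (-0.351) = 3.081387.
For k = 2 (> q): gamma(2) = phi_1 gamma(1) = (0.695)(3.081387) = 2.141564.
Therefore gamma(2) = 2.1416 (to 4 decimal places).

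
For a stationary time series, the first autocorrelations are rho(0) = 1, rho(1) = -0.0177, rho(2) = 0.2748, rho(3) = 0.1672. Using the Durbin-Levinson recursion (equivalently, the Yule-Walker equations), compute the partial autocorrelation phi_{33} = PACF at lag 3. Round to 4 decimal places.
\phi_{33} = 0.1900

The PACF at lag k is phi_{kk}, the last component of the solution
to the Yule-Walker system G_k phi = r_k where
  (G_k)_{ij} = rho(|i - j|), (r_k)_i = rho(i), i,j = 1..k.
Equivalently, Durbin-Levinson gives phi_{kk} iteratively:
  phi_{11} = rho(1)
  phi_{kk} = [rho(k) - sum_{j=1..k-1} phi_{k-1,j} rho(k-j)]
            / [1 - sum_{j=1..k-1} phi_{k-1,j} rho(j)],
  phi_{k,j} = phi_{k-1,j} - phi_{kk} phi_{k-1,k-j},  j = 1..k-1.
Step k = 1:
  phi_11 = rho(1) = -0.0177.
Step k = 2:
  phi_22 = [rho(2) - phi_11 rho(1)] / [1 - phi_11 rho(1)] = [0.2748 - (-0.0177)(-0.0177)] / [1 - (-0.0177)(-0.0177)]
         = 0.27448671 / 0.99968671 = 0.274573.
  Update: phi_21 = phi_11 - phi_22 phi_11 = -0.0177 - (0.274573)(-0.0177) = -0.01284.
Step k = 3:
  phi_33 = [rho(3) - phi_21 rho(2) - phi_22 rho(1)] / [1 - phi_21 rho(1) - phi_22 rho(2)]
    numerator   = 0.1672 - (-0.01284)(0.2748) - (0.274573)(-0.0177) = 0.17558839
    denominator = 1 - (-0.01284)(-0.0177) - (0.274573)(0.2748) = 0.92432014
  phi_33 = 0.17558839 / 0.92432014 = 0.19.
Therefore phi_{33} = 0.1900.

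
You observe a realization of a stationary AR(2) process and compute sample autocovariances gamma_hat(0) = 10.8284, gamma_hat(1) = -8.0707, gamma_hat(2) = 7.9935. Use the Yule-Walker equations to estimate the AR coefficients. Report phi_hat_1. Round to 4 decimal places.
\hat\phi_{1} = -0.4390

The Yule-Walker equations for an AR(p) process read, in matrix form,
  Gamma_p phi = r_p,   with   (Gamma_p)_{ij} = gamma(|i - j|),
                       (r_p)_i = gamma(i),   i,j = 1..p.
Substitute the sample gammas (Toeplitz matrix and right-hand side of size 2):
  Gamma_p = [[10.8284, -8.0707], [-8.0707, 10.8284]]
  r_p     = [-8.0707, 7.9935]
Written out:
  10.8284 phi_1 - 8.0707 phi_2 = -8.0707
  -8.0707 phi_1 + 10.8284 phi_2 = 7.9935
Solve by Cramer's rule:
  det = gamma(0)^2 - gamma(1)^2 = (10.8284)^2 - (-8.0707)^2 = 117.25424656 - 65.13619849 = 52.11804807
  phi_hat_1 = [gamma(1) gamma(0) - gamma(1) gamma(2)] / det = [(-8.0707)(10.8284) - (-8.0707)(7.9935)] / 52.11804807 = -22.87962743 / 52.11804807 = -0.439
  phi_hat_2 = [gamma(0) gamma(2) - gamma(1)^2] / det = [(10.8284)(7.9935) - (-8.0707)^2] / 52.11804807 = 21.42061691 / 52.11804807 = 0.411
So phi_hat = [-0.4390, 0.4110].
Therefore phi_hat_1 = -0.4390.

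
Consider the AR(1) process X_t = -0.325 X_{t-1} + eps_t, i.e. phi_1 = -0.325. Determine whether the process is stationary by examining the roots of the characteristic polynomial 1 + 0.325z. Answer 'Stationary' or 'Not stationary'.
\text{Stationary}

The AR(p) characteristic polynomial is P(z) = 1 + 0.325z.
Stationarity requires all roots to lie outside the unit circle, i.e. |z| > 1 for every root.
This is linear in z: 1 + (0.325) z = 0  =>  z = -1/(0.325) = -3.076923,  |z| = 3.076923.
Moduli of all roots: 3.0769.
All moduli strictly greater than 1? Yes.
Verdict: Stationary.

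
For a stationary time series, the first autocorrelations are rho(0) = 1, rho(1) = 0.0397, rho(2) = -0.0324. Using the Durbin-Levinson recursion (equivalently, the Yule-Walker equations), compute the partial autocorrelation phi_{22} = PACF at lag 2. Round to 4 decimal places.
\phi_{22} = -0.0340

The PACF at lag k is phi_{kk}, the last component of the solution
to the Yule-Walker system G_k phi = r_k where
  (G_k)_{ij} = rho(|i - j|), (r_k)_i = rho(i), i,j = 1..k.
Equivalently, Durbin-Levinson gives phi_{kk} iteratively:
  phi_{11} = rho(1)
  phi_{kk} = [rho(k) - sum_{j=1..k-1} phi_{k-1,j} rho(k-j)]
            / [1 - sum_{j=1..k-1} phi_{k-1,j} rho(j)],
  phi_{k,j} = phi_{k-1,j} - phi_{kk} phi_{k-1,k-j},  j = 1..k-1.
Step k = 1:
  phi_11 = rho(1) = 0.0397.
Step k = 2:
  phi_22 = [rho(2) - phi_11 rho(1)] / [1 - phi_11 rho(1)] = [-0.0324 - (0.0397)(0.0397)] / [1 - (0.0397)(0.0397)]
         = -0.03397609 / 0.99842391 = -0.034.
Therefore phi_{22} = -0.0340.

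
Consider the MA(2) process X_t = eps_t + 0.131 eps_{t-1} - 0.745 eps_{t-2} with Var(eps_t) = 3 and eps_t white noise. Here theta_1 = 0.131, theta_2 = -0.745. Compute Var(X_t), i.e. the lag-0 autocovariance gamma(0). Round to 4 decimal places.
\gamma(0) = 4.7166

For an MA(q) process X_t = eps_t + sum_i theta_i eps_{t-i} with
Var(eps_t) = sigma^2, the variance is
  gamma(0) = sigma^2 * (1 + sum_i theta_i^2).
  sum_i theta_i^2 = (0.131)^2 + (-0.745)^2 = 0.017161 + 0.555025 = 0.572186.
  gamma(0) = 3 * (1 + 0.572186) = 3 * 1.572186 = 4.716558, which rounds to 4.7166.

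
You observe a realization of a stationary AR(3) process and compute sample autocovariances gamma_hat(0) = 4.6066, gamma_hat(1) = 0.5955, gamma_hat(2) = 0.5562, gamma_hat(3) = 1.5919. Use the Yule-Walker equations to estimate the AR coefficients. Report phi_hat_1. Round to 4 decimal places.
\hat\phi_{1} = 0.0810

The Yule-Walker equations for an AR(p) process read, in matrix form,
  Gamma_p phi = r_p,   with   (Gamma_p)_{ij} = gamma(|i - j|),
                       (r_p)_i = gamma(i),   i,j = 1..p.
Substitute the sample gammas (Toeplitz matrix and right-hand side of size 3):
  Gamma_p = [[4.6066, 0.5955, 0.5562], [0.5955, 4.6066, 0.5955], [0.5562, 0.5955, 4.6066]]
  r_p     = [0.5955, 0.5562, 1.5919]
Written out (R1..R3):
  (R1) 4.6066 phi_1 + 0.5955 phi_2 + 0.5562 phi_3 = 0.5955
  (R2) 0.5955 phi_1 + 4.6066 phi_2 + 0.5955 phi_3 = 0.5562
  (R3) 0.5562 phi_1 + 0.5955 phi_2 + 4.6066 phi_3 = 1.5919
Gaussian elimination:
  R2 <- R2 - (0.5955/4.6066) R1 = R2 - (0.129271) R1:  4.529619 phi_2 + 0.523599 phi_3 = 0.479219
  R3 <- R3 - (0.5562/4.6066) R1 = R3 - (0.12074) R1:  0.523599 phi_2 + 4.539445 phi_3 = 1.519999
  R3 <- R3 - (0.523599/4.529619) R2 = R3 - (0.115595) R2:  4.478919 phi_3 = 1.464604
Back-substitution:
  phi_hat_3 = 1.464604 / 4.478919 = 0.326999
  phi_hat_2 = (0.479219 - (0.523599)(0.326999)) / 4.529619 = 0.067997
  phi_hat_1 = (0.5955 - (0.5955)(0.067997) - (0.5562)(0.326999)) / 4.6066 = 0.080999
So phi_hat = [0.0810, 0.0680, 0.3270].
Therefore phi_hat_1 = 0.0810.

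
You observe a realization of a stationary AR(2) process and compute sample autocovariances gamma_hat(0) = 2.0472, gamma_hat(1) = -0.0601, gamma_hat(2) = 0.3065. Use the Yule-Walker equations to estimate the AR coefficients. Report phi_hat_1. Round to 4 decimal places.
\hat\phi_{1} = -0.0250

The Yule-Walker equations for an AR(p) process read, in matrix form,
  Gamma_p phi = r_p,   with   (Gamma_p)_{ij} = gamma(|i - j|),
                       (r_p)_i = gamma(i),   i,j = 1..p.
Substitute the sample gammas (Toeplitz matrix and right-hand side of size 2):
  Gamma_p = [[2.0472, -0.0601], [-0.0601, 2.0472]]
  r_p     = [-0.0601, 0.3065]
Written out:
  2.0472 phi_1 - 0.0601 phi_2 = -0.0601
  -0.0601 phi_1 + 2.0472 phi_2 = 0.3065
Solve by Cramer's rule:
  det = gamma(0)^2 - gamma(1)^2 = (2.0472)^2 - (-0.0601)^2 = 4.19102784 - 0.00361201 = 4.18741583
  phi_hat_1 = [gamma(1) gamma(0) - gamma(1) gamma(2)] / det = [(-0.0601)(2.0472) - (-0.0601)(0.3065)] / 4.18741583 = -0.10461607 / 4.18741583 = -0.025
  phi_hat_2 = [gamma(0) gamma(2) - gamma(1)^2] / det = [(2.0472)(0.3065) - (-0.0601)^2] / 4.18741583 = 0.62385479 / 4.18741583 = 0.149
So phi_hat = [-0.0250, 0.1490].
Therefore phi_hat_1 = -0.0250.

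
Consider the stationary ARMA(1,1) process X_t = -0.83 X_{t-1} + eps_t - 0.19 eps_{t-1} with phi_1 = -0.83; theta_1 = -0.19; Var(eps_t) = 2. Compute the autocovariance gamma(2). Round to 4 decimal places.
\gamma(2) = 6.3009

Multiply the model equation by X_{t-k} and take expectations. With theta_0 = psi_0 = 1 and psi_j the MA(infinity) weights, this gives
  gamma(k) - sum_i phi_i gamma(k-i) = c_k,
  c_k = sigma^2 * sum_{j=k..q} theta_j psi_{j-k}   (c_k = 0 for k > q),
using gamma(-m) = gamma(m).
psi-weights needed (psi_j = theta_j + sum_i phi_i psi_{j-i}):
  psi_1 = theta_1 + phi_1 = -0.19 + (-0.83) = -1.02
Right-hand sides:
  c_0 = sigma^2 (1 + theta_1 psi_1) = 2 * (1 + (-0.19)(-1.02)) = 2 * 1.1938 = 2.3876
  c_1 = sigma^2 theta_1 = 2 * (-0.19) = -0.38
  c_2 = 0
Equations for k = 0 and k = 1 (AR order 1):
  gamma(0) = phi_1 gamma(1) + c_0
  gamma(1) = phi_1 gamma(0) + c_1
Substituting the second into the first: gamma(0) (1 - phi_1^2) = c_0 + phi_1 c_1, so
  gamma(0) = (c_0 + phi_1 c_1) / (1 - phi_1^2) = (2.3876 + (-0.83)(-0.38)) / (1 - (-0.83)^2) = 2.703 / 0.3111 = 8.688525.
  gamma(1) = phi_1 gamma(0) + c_1 = (-0.83)(8.688525) + (-0.38) = -7.591475.
For k = 2 (> q): gamma(2) = phi_1 gamma(1) = (-0.83)(-7.591475) = 6.300925.
Therefore gamma(2) = 6.3009 (to 4 decimal places).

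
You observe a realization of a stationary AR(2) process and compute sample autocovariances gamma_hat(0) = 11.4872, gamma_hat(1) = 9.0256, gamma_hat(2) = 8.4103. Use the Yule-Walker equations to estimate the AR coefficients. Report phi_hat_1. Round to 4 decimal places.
\hat\phi_{1} = 0.5500

The Yule-Walker equations for an AR(p) process read, in matrix form,
  Gamma_p phi = r_p,   with   (Gamma_p)_{ij} = gamma(|i - j|),
                       (r_p)_i = gamma(i),   i,j = 1..p.
Substitute the sample gammas (Toeplitz matrix and right-hand side of size 2):
  Gamma_p = [[11.4872, 9.0256], [9.0256, 11.4872]]
  r_p     = [9.0256, 8.4103]
Written out:
  11.4872 phi_1 + 9.0256 phi_2 = 9.0256
  9.0256 phi_1 + 11.4872 phi_2 = 8.4103
Solve by Cramer's rule:
  det = gamma(0)^2 - gamma(1)^2 = (11.4872)^2 - (9.0256)^2 = 131.95576384 - 81.46145536 = 50.49430848
  phi_hat_1 = [gamma(1) gamma(0) - gamma(1) gamma(2)] / det = [(9.0256)(11.4872) - (9.0256)(8.4103)] / 50.49430848 = 27.77086864 / 50.49430848 = 0.55
  phi_hat_2 = [gamma(0) gamma(2) - gamma(1)^2] / det = [(11.4872)(8.4103) - (9.0256)^2] / 50.49430848 = 15.1493428 / 50.49430848 = 0.3
So phi_hat = [0.5500, 0.3000].
Therefore phi_hat_1 = 0.5500.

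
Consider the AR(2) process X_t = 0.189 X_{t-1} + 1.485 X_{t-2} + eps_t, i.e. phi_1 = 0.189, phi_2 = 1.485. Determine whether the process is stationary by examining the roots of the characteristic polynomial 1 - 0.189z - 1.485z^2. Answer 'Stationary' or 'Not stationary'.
\text{Not stationary}

The AR(p) characteristic polynomial is P(z) = 1 - 0.189z - 1.485z^2.
Stationarity requires all roots to lie outside the unit circle, i.e. |z| > 1 for every root.
Set 1 + (-0.189) z + (-1.485) z^2 = 0, i.e. a z^2 + b z + c = 0 with a = -1.485, b = -0.189, c = 1.
Discriminant D = b^2 - 4ac = (-0.189)^2 - 4*(-1.485)*1 = 0.035721 - (-5.94) = 5.975721.
D >= 0, so the roots are real: z = (-b +/- sqrt(D)) / (2a) = (0.189 +/- 2.444529) / (-2.97).
  z_1 = (0.189 + 2.444529) / (-2.97) = -0.8867,   |z_1| = 0.8867.
  z_2 = (0.189 - 2.444529) / (-2.97) = 0.7594,   |z_2| = 0.7594.
Moduli of all roots: 0.8867, 0.7594.
All moduli strictly greater than 1? No.
Verdict: Not stationary.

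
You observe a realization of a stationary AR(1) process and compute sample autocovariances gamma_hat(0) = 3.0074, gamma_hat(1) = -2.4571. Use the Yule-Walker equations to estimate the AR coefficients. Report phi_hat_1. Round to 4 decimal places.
\hat\phi_{1} = -0.8170

The Yule-Walker equations for an AR(p) process read, in matrix form,
  Gamma_p phi = r_p,   with   (Gamma_p)_{ij} = gamma(|i - j|),
                       (r_p)_i = gamma(i),   i,j = 1..p.
Substitute the sample gammas (Toeplitz matrix and right-hand side of size 1):
  Gamma_p = [[3.0074]]
  r_p     = [-2.4571]
With p = 1 this is the single equation gamma(0) phi_1 = gamma(1):
  phi_hat_1 = gamma(1) / gamma(0) = -2.4571 / 3.0074 = -0.8170.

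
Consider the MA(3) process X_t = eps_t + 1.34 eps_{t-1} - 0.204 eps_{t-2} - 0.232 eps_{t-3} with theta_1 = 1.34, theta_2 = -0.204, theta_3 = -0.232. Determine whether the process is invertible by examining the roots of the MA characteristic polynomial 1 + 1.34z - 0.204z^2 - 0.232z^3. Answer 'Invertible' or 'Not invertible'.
\text{Not invertible}

The MA(q) characteristic polynomial is P(z) = 1 + 1.34z - 0.204z^2 - 0.232z^3.
Invertibility requires all roots to lie outside the unit circle, i.e. |z| > 1 for every root.
Degree 3: look for a simple real root z0 first, then factor out (1 - z/z0) and solve the remaining quadratic.
Testing z0 = -2.5: P(-2.5) = 1 + (1.34)(-2.5) + (-0.204)(-2.5)^2 + (-0.232)(-2.5)^3
  = 1 + (-3.35) + (-1.275) + (3.625) = 0.  So z_0 = -2.5 is a root, |z_0| = 2.5.
Divide out the factor (1 + 0.4 z) = (1 - z/z0) (since 1/z0 = -0.4):
  P(z) = (1 + 0.4 z)(1 + (0.94) z + (-0.58) z^2)
  [check: z-coef 0.94 - (-0.4) = 1.34; z^2-coef -0.58 - (-0.4)(0.94) = -0.204; z^3-coef -(-0.4)(-0.58) = -0.232.]
Remaining roots from the quadratic factor 1 + (0.94) z + (-0.58) z^2:
  Set 1 + (0.94) z + (-0.58) z^2 = 0, i.e. a z^2 + b z + c = 0 with a = -0.58, b = 0.94, c = 1.
  Discriminant D = b^2 - 4ac = (0.94)^2 - 4*(-0.58)*1 = 0.8836 - (-2.32) = 3.2036.
  D >= 0, so the roots are real: z = (-b +/- sqrt(D)) / (2a) = (-0.94 +/- 1.78986) / (-1.16).
    z_1 = (-0.94 + 1.78986) / (-1.16) = -0.7326,   |z_1| = 0.7326.
    z_2 = (-0.94 - 1.78986) / (-1.16) = 2.3533,   |z_2| = 2.3533.
Moduli of all roots: 2.5000, 0.7326, 2.3533.
All moduli strictly greater than 1? No.
Verdict: Not invertible.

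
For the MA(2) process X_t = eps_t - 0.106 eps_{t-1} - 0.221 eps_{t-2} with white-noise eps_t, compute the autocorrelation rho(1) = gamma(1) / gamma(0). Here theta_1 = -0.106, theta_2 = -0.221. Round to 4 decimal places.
\rho(1) = -0.0779

For an MA(q) process with theta_0 = 1, the autocovariance is
  gamma(k) = sigma^2 * sum_{i=0..q-k} theta_i * theta_{i+k},
and rho(k) = gamma(k) / gamma(0). Sigma^2 cancels.
  numerator   = (1)*(-0.106) + (-0.106)*(-0.221) = -0.082574.
  denominator = (1)^2 + (-0.106)^2 + (-0.221)^2 = 1.060077.
  rho(1) = -0.082574 / 1.060077 = -0.0779.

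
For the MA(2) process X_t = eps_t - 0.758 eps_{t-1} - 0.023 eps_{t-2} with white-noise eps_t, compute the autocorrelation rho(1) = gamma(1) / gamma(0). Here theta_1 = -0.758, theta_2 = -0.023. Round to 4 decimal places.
\rho(1) = -0.4702

For an MA(q) process with theta_0 = 1, the autocovariance is
  gamma(k) = sigma^2 * sum_{i=0..q-k} theta_i * theta_{i+k},
and rho(k) = gamma(k) / gamma(0). Sigma^2 cancels.
  numerator   = (1)*(-0.758) + (-0.758)*(-0.023) = -0.740566.
  denominator = (1)^2 + (-0.758)^2 + (-0.023)^2 = 1.575093.
  rho(1) = -0.740566 / 1.575093 = -0.4702.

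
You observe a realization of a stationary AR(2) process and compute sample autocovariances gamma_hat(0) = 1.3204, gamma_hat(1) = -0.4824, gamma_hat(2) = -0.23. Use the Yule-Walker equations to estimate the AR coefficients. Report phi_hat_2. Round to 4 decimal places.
\hat\phi_{2} = -0.3551

The Yule-Walker equations for an AR(p) process read, in matrix form,
  Gamma_p phi = r_p,   with   (Gamma_p)_{ij} = gamma(|i - j|),
                       (r_p)_i = gamma(i),   i,j = 1..p.
Substitute the sample gammas (Toeplitz matrix and right-hand side of size 2):
  Gamma_p = [[1.3204, -0.4824], [-0.4824, 1.3204]]
  r_p     = [-0.4824, -0.23]
Written out:
  1.3204 phi_1 - 0.4824 phi_2 = -0.4824
  -0.4824 phi_1 + 1.3204 phi_2 = -0.23
Solve by Cramer's rule:
  det = gamma(0)^2 - gamma(1)^2 = (1.3204)^2 - (-0.4824)^2 = 1.74345616 - 0.23270976 = 1.5107464
  phi_hat_1 = [gamma(1) gamma(0) - gamma(1) gamma(2)] / det = [(-0.4824)(1.3204) - (-0.4824)(-0.23)] / 1.5107464 = -0.74791296 / 1.5107464 = -0.4951
  phi_hat_2 = [gamma(0) gamma(2) - gamma(1)^2] / det = [(1.3204)(-0.23) - (-0.4824)^2] / 1.5107464 = -0.53640176 / 1.5107464 = -0.3551
So phi_hat = [-0.4951, -0.3551].
Therefore phi_hat_2 = -0.3551.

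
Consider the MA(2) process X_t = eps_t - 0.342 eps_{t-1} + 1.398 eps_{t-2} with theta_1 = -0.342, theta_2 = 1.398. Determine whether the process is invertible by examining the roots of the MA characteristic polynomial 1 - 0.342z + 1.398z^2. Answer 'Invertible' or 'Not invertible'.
\text{Not invertible}

The MA(q) characteristic polynomial is P(z) = 1 - 0.342z + 1.398z^2.
Invertibility requires all roots to lie outside the unit circle, i.e. |z| > 1 for every root.
Set 1 + (-0.342) z + (1.398) z^2 = 0, i.e. a z^2 + b z + c = 0 with a = 1.398, b = -0.342, c = 1.
Discriminant D = b^2 - 4ac = (-0.342)^2 - 4*(1.398)*1 = 0.116964 - (5.592) = -5.475036.
D < 0, so the roots are the complex-conjugate pair z = (-b +/- i sqrt(-D)) / (2a) = 0.1223 +/- 0.8369i.
For a conjugate pair |z|^2 = z * conj(z) = (product of roots) = c/a = 1/(1.398) = 0.715308, so |z| = sqrt(0.715308) = 0.8458 for both roots.
Moduli of all roots: 0.8458, 0.8458.
All moduli strictly greater than 1? No.
Verdict: Not invertible.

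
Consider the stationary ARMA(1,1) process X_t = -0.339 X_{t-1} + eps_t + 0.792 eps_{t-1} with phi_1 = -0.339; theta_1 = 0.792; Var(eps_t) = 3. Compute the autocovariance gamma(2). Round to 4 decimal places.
\gamma(2) = -0.3808

Multiply the model equation by X_{t-k} and take expectations. With theta_0 = psi_0 = 1 and psi_j the MA(infinity) weights, this gives
  gamma(k) - sum_i phi_i gamma(k-i) = c_k,
  c_k = sigma^2 * sum_{j=k..q} theta_j psi_{j-k}   (c_k = 0 for k > q),
using gamma(-m) = gamma(m).
psi-weights needed (psi_j = theta_j + sum_i phi_i psi_{j-i}):
  psi_1 = theta_1 + phi_1 = 0.792 + (-0.339) = 0.453
Right-hand sides:
  c_0 = sigma^2 (1 + theta_1 psi_1) = 3 * (1 + (0.792)(0.453)) = 3 * 1.358776 = 4.076328
  c_1 = sigma^2 theta_1 = 3 * (0.792) = 2.376
  c_2 = 0
Equations for k = 0 and k = 1 (AR order 1):
  gamma(0) = phi_1 gamma(1) + c_0
  gamma(1) = phi_1 gamma(0) + c_1
Substituting the second into the first: gamma(0) (1 - phi_1^2) = c_0 + phi_1 c_1, so
  gamma(0) = (c_0 + phi_1 c_1) / (1 - phi_1^2) = (4.076328 + (-0.339)(2.376)) / (1 - (-0.339)^2) = 3.270864 / 0.885079 = 3.695562.
  gamma(1) = phi_1 gamma(0) + c_1 = (-0.339)(3.695562) + (2.376) = 1.123205.
For k = 2 (> q): gamma(2) = phi_1 gamma(1) = (-0.339)(1.123205) = -0.380766.
Therefore gamma(2) = -0.3808 (to 4 decimal places).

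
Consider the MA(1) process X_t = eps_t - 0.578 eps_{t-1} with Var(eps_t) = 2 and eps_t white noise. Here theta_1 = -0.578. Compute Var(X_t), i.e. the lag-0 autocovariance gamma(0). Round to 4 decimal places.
\gamma(0) = 2.6682

For an MA(q) process X_t = eps_t + sum_i theta_i eps_{t-i} with
Var(eps_t) = sigma^2, the variance is
  gamma(0) = sigma^2 * (1 + sum_i theta_i^2).
  sum_i theta_i^2 = (-0.578)^2 = 0.334084.
  gamma(0) = 2 * (1 + 0.334084) = 2 * 1.334084 = 2.668168, which rounds to 2.6682.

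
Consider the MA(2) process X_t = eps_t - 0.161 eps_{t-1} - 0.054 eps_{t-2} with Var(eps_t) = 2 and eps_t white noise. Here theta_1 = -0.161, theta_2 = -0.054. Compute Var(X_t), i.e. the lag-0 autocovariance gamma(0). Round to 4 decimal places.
\gamma(0) = 2.0577

For an MA(q) process X_t = eps_t + sum_i theta_i eps_{t-i} with
Var(eps_t) = sigma^2, the variance is
  gamma(0) = sigma^2 * (1 + sum_i theta_i^2).
  sum_i theta_i^2 = (-0.161)^2 + (-0.054)^2 = 0.025921 + 0.002916 = 0.028837.
  gamma(0) = 2 * (1 + 0.028837) = 2 * 1.028837 = 2.057674, which rounds to 2.0577.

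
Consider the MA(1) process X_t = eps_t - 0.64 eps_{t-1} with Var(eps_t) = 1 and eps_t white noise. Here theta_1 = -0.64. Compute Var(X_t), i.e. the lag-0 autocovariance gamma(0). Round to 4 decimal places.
\gamma(0) = 1.4096

For an MA(q) process X_t = eps_t + sum_i theta_i eps_{t-i} with
Var(eps_t) = sigma^2, the variance is
  gamma(0) = sigma^2 * (1 + sum_i theta_i^2).
  sum_i theta_i^2 = (-0.64)^2 = 0.4096.
  gamma(0) = 1 * (1 + 0.4096) = 1 * 1.4096 = 1.4096.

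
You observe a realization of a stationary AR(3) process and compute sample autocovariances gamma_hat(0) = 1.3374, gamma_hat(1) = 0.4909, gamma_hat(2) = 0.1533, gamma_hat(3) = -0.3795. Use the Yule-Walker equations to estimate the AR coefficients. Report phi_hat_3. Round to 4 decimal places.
\hat\phi_{3} = -0.3680

The Yule-Walker equations for an AR(p) process read, in matrix form,
  Gamma_p phi = r_p,   with   (Gamma_p)_{ij} = gamma(|i - j|),
                       (r_p)_i = gamma(i),   i,j = 1..p.
Substitute the sample gammas (Toeplitz matrix and right-hand side of size 3):
  Gamma_p = [[1.3374, 0.4909, 0.1533], [0.4909, 1.3374, 0.4909], [0.1533, 0.4909, 1.3374]]
  r_p     = [0.4909, 0.1533, -0.3795]
Written out (R1..R3):
  (R1) 1.3374 phi_1 + 0.4909 phi_2 + 0.1533 phi_3 = 0.4909
  (R2) 0.4909 phi_1 + 1.3374 phi_2 + 0.4909 phi_3 = 0.1533
  (R3) 0.1533 phi_1 + 0.4909 phi_2 + 1.3374 phi_3 = -0.3795
Gaussian elimination:
  R2 <- R2 - (0.4909/1.3374) R1 = R2 - (0.367055) R1:  1.157212 phi_2 + 0.43463 phi_3 = -0.026888
  R3 <- R3 - (0.1533/1.3374) R1 = R3 - (0.114625) R1:  0.43463 phi_2 + 1.319828 phi_3 = -0.43577
  R3 <- R3 - (0.43463/1.157212) R2 = R3 - (0.375584) R2:  1.156588 phi_3 = -0.425671
Back-substitution:
  phi_hat_3 = -0.425671 / 1.156588 = -0.36804
  phi_hat_2 = (-0.026888 - (0.43463)(-0.36804)) / 1.157212 = 0.114995
  phi_hat_1 = (0.4909 - (0.4909)(0.114995) - (0.1533)(-0.36804)) / 1.3374 = 0.367033
So phi_hat = [0.3670, 0.1150, -0.3680].
Therefore phi_hat_3 = -0.3680.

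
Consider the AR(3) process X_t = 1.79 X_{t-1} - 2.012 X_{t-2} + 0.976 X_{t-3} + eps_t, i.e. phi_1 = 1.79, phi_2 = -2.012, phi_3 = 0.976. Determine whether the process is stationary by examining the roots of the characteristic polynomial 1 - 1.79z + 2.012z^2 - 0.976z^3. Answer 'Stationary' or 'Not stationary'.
\text{Not stationary}

The AR(p) characteristic polynomial is P(z) = 1 - 1.79z + 2.012z^2 - 0.976z^3.
Stationarity requires all roots to lie outside the unit circle, i.e. |z| > 1 for every root.
Degree 3: look for a simple real root z0 first, then factor out (1 - z/z0) and solve the remaining quadratic.
Testing z0 = 1.25: P(1.25) = 1 + (-1.79)(1.25) + (2.012)(1.25)^2 + (-0.976)(1.25)^3
  = 1 + (-2.2375) + (3.14375) + (-1.90625) = 0.  So z_0 = 1.25 is a root, |z_0| = 1.25.
Divide out the factor (1 - 0.8 z) = (1 - z/z0) (since 1/z0 = 0.8):
  P(z) = (1 - 0.8 z)(1 + (-0.99) z + (1.22) z^2)
  [check: z-coef -0.99 - (0.8) = -1.79; z^2-coef 1.22 - (0.8)(-0.99) = 2.012; z^3-coef -(0.8)(1.22) = -0.976.]
Remaining roots from the quadratic factor 1 + (-0.99) z + (1.22) z^2:
  Set 1 + (-0.99) z + (1.22) z^2 = 0, i.e. a z^2 + b z + c = 0 with a = 1.22, b = -0.99, c = 1.
  Discriminant D = b^2 - 4ac = (-0.99)^2 - 4*(1.22)*1 = 0.9801 - (4.88) = -3.8999.
  D < 0, so the roots are the complex-conjugate pair z = (-b +/- i sqrt(-D)) / (2a) = 0.4057 +/- 0.8094i.
  For a conjugate pair |z|^2 = z * conj(z) = (product of roots) = c/a = 1/(1.22) = 0.819672, so |z| = sqrt(0.819672) = 0.9054 for both roots.
Moduli of all roots: 1.2500, 0.9054, 0.9054.
All moduli strictly greater than 1? No.
Verdict: Not stationary.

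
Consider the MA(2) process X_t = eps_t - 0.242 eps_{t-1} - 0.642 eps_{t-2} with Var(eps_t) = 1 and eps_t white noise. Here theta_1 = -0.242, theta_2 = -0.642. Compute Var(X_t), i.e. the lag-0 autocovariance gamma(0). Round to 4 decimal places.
\gamma(0) = 1.4707

For an MA(q) process X_t = eps_t + sum_i theta_i eps_{t-i} with
Var(eps_t) = sigma^2, the variance is
  gamma(0) = sigma^2 * (1 + sum_i theta_i^2).
  sum_i theta_i^2 = (-0.242)^2 + (-0.642)^2 = 0.058564 + 0.412164 = 0.470728.
  gamma(0) = 1 * (1 + 0.470728) = 1 * 1.470728 = 1.470728, which rounds to 1.4707.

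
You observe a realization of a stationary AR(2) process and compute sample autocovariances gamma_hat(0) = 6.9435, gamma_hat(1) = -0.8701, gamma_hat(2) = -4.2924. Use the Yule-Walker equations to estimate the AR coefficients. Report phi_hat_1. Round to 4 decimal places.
\hat\phi_{1} = -0.2060

The Yule-Walker equations for an AR(p) process read, in matrix form,
  Gamma_p phi = r_p,   with   (Gamma_p)_{ij} = gamma(|i - j|),
                       (r_p)_i = gamma(i),   i,j = 1..p.
Substitute the sample gammas (Toeplitz matrix and right-hand side of size 2):
  Gamma_p = [[6.9435, -0.8701], [-0.8701, 6.9435]]
  r_p     = [-0.8701, -4.2924]
Written out:
  6.9435 phi_1 - 0.8701 phi_2 = -0.8701
  -0.8701 phi_1 + 6.9435 phi_2 = -4.2924
Solve by Cramer's rule:
  det = gamma(0)^2 - gamma(1)^2 = (6.9435)^2 - (-0.8701)^2 = 48.21219225 - 0.75707401 = 47.45511824
  phi_hat_1 = [gamma(1) gamma(0) - gamma(1) gamma(2)] / det = [(-0.8701)(6.9435) - (-0.8701)(-4.2924)] / 47.45511824 = -9.77635659 / 47.45511824 = -0.206
  phi_hat_2 = [gamma(0) gamma(2) - gamma(1)^2] / det = [(6.9435)(-4.2924) - (-0.8701)^2] / 47.45511824 = -30.56135341 / 47.45511824 = -0.644
So phi_hat = [-0.2060, -0.6440].
Therefore phi_hat_1 = -0.2060.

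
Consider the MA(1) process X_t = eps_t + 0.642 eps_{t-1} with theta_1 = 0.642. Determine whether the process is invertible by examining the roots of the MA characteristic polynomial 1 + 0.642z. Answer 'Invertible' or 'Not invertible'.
\text{Invertible}

The MA(q) characteristic polynomial is P(z) = 1 + 0.642z.
Invertibility requires all roots to lie outside the unit circle, i.e. |z| > 1 for every root.
This is linear in z: 1 + (0.642) z = 0  =>  z = -1/(0.642) = -1.557632,  |z| = 1.557632.
Moduli of all roots: 1.5576.
All moduli strictly greater than 1? Yes.
Verdict: Invertible.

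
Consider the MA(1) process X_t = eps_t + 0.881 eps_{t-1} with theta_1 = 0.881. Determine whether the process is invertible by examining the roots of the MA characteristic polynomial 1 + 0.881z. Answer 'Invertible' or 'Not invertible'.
\text{Invertible}

The MA(q) characteristic polynomial is P(z) = 1 + 0.881z.
Invertibility requires all roots to lie outside the unit circle, i.e. |z| > 1 for every root.
This is linear in z: 1 + (0.881) z = 0  =>  z = -1/(0.881) = -1.135074,  |z| = 1.135074.
Moduli of all roots: 1.1351.
All moduli strictly greater than 1? Yes.
Verdict: Invertible.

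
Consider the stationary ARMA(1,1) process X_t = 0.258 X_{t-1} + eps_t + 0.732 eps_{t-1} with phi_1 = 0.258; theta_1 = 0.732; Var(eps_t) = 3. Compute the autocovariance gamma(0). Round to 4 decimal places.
\gamma(0) = 6.1500

Multiply the model equation by X_{t-k} and take expectations. With theta_0 = psi_0 = 1 and psi_j the MA(infinity) weights, this gives
  gamma(k) - sum_i phi_i gamma(k-i) = c_k,
  c_k = sigma^2 * sum_{j=k..q} theta_j psi_{j-k}   (c_k = 0 for k > q),
using gamma(-m) = gamma(m).
psi-weights needed (psi_j = theta_j + sum_i phi_i psi_{j-i}):
  psi_1 = theta_1 + phi_1 = 0.732 + (0.258) = 0.99
Right-hand sides:
  c_0 = sigma^2 (1 + theta_1 psi_1) = 3 * (1 + (0.732)(0.99)) = 3 * 1.72468 = 5.17404
  c_1 = sigma^2 theta_1 = 3 * (0.732) = 2.196
  c_2 = 0
Equations for k = 0 and k = 1 (AR order 1):
  gamma(0) = phi_1 gamma(1) + c_0
  gamma(1) = phi_1 gamma(0) + c_1
Substituting the second into the first: gamma(0) (1 - phi_1^2) = c_0 + phi_1 c_1, so
  gamma(0) = (c_0 + phi_1 c_1) / (1 - phi_1^2) = (5.17404 + (0.258)(2.196)) / (1 - (0.258)^2) = 5.740608 / 0.933436 = 6.149975.
Therefore gamma(0) = 6.1500 (to 4 decimal places).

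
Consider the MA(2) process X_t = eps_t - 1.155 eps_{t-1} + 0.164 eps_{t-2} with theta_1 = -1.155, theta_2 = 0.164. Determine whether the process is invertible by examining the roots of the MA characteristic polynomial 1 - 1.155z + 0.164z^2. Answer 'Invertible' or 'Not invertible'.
\text{Invertible}

The MA(q) characteristic polynomial is P(z) = 1 - 1.155z + 0.164z^2.
Invertibility requires all roots to lie outside the unit circle, i.e. |z| > 1 for every root.
Set 1 + (-1.155) z + (0.164) z^2 = 0, i.e. a z^2 + b z + c = 0 with a = 0.164, b = -1.155, c = 1.
Discriminant D = b^2 - 4ac = (-1.155)^2 - 4*(0.164)*1 = 1.334025 - (0.656) = 0.678025.
D >= 0, so the roots are real: z = (-b +/- sqrt(D)) / (2a) = (1.155 +/- 0.823423) / (0.328).
  z_1 = (1.155 + 0.823423) / (0.328) = 6.0318,   |z_1| = 6.0318.
  z_2 = (1.155 - 0.823423) / (0.328) = 1.0109,   |z_2| = 1.0109.
Moduli of all roots: 6.0318, 1.0109.
All moduli strictly greater than 1? Yes.
Verdict: Invertible.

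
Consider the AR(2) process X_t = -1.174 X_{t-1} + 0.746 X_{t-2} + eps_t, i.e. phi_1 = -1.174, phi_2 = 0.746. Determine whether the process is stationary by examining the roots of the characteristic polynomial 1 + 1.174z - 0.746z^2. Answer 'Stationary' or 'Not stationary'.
\text{Not stationary}

The AR(p) characteristic polynomial is P(z) = 1 + 1.174z - 0.746z^2.
Stationarity requires all roots to lie outside the unit circle, i.e. |z| > 1 for every root.
Set 1 + (1.174) z + (-0.746) z^2 = 0, i.e. a z^2 + b z + c = 0 with a = -0.746, b = 1.174, c = 1.
Discriminant D = b^2 - 4ac = (1.174)^2 - 4*(-0.746)*1 = 1.378276 - (-2.984) = 4.362276.
D >= 0, so the roots are real: z = (-b +/- sqrt(D)) / (2a) = (-1.174 +/- 2.088606) / (-1.492).
  z_1 = (-1.174 + 2.088606) / (-1.492) = -0.613,   |z_1| = 0.613.
  z_2 = (-1.174 - 2.088606) / (-1.492) = 2.1867,   |z_2| = 2.1867.
Moduli of all roots: 0.6130, 2.1867.
All moduli strictly greater than 1? No.
Verdict: Not stationary.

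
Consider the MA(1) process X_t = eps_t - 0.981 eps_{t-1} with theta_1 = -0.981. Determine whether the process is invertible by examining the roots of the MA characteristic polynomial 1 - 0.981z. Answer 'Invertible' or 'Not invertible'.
\text{Invertible}

The MA(q) characteristic polynomial is P(z) = 1 - 0.981z.
Invertibility requires all roots to lie outside the unit circle, i.e. |z| > 1 for every root.
This is linear in z: 1 + (-0.981) z = 0  =>  z = -1/(-0.981) = 1.019368,  |z| = 1.019368.
Moduli of all roots: 1.0194.
All moduli strictly greater than 1? Yes.
Verdict: Invertible.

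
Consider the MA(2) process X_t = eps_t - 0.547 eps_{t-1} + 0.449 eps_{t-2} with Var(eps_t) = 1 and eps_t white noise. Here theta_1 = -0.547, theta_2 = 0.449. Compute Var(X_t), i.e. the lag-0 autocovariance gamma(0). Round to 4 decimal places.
\gamma(0) = 1.5008

For an MA(q) process X_t = eps_t + sum_i theta_i eps_{t-i} with
Var(eps_t) = sigma^2, the variance is
  gamma(0) = sigma^2 * (1 + sum_i theta_i^2).
  sum_i theta_i^2 = (-0.547)^2 + (0.449)^2 = 0.299209 + 0.201601 = 0.50081.
  gamma(0) = 1 * (1 + 0.50081) = 1 * 1.50081 = 1.50081, which rounds to 1.5008.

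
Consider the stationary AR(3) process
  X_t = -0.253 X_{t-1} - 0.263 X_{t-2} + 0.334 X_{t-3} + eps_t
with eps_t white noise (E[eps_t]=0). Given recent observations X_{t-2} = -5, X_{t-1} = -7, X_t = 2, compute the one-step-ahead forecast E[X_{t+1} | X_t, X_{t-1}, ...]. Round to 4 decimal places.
E[X_{t+1} \mid \mathcal F_t] = -0.3350

For an AR(p) model X_t = c + sum_i phi_i X_{t-i} + eps_t, the
one-step-ahead conditional mean is
  E[X_{t+1} | X_t, ...] = c + sum_i phi_i X_{t+1-i}.
Substitute known values:
  E[X_{t+1} | ...] = (-0.253) * (2) + (-0.263) * (-7) + (0.334) * (-5)
                   = -0.3350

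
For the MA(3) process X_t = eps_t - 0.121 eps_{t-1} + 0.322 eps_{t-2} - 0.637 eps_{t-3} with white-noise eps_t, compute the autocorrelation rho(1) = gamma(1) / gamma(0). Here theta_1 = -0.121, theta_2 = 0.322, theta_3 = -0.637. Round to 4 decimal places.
\rho(1) = -0.2395

For an MA(q) process with theta_0 = 1, the autocovariance is
  gamma(k) = sigma^2 * sum_{i=0..q-k} theta_i * theta_{i+k},
and rho(k) = gamma(k) / gamma(0). Sigma^2 cancels.
  numerator   = (1)*(-0.121) + (-0.121)*(0.322) + (0.322)*(-0.637) = -0.365076.
  denominator = (1)^2 + (-0.121)^2 + (0.322)^2 + (-0.637)^2 = 1.524094.
  rho(1) = -0.365076 / 1.524094 = -0.2395.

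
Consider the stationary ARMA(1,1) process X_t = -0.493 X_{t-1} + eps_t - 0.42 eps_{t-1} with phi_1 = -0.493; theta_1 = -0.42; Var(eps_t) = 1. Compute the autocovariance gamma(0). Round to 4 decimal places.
\gamma(0) = 2.1012

Multiply the model equation by X_{t-k} and take expectations. With theta_0 = psi_0 = 1 and psi_j the MA(infinity) weights, this gives
  gamma(k) - sum_i phi_i gamma(k-i) = c_k,
  c_k = sigma^2 * sum_{j=k..q} theta_j psi_{j-k}   (c_k = 0 for k > q),
using gamma(-m) = gamma(m).
psi-weights needed (psi_j = theta_j + sum_i phi_i psi_{j-i}):
  psi_1 = theta_1 + phi_1 = -0.42 + (-0.493) = -0.913
Right-hand sides:
  c_0 = sigma^2 (1 + theta_1 psi_1) = 1 * (1 + (-0.42)(-0.913)) = 1 * 1.38346 = 1.38346
  c_1 = sigma^2 theta_1 = 1 * (-0.42) = -0.42
  c_2 = 0
Equations for k = 0 and k = 1 (AR order 1):
  gamma(0) = phi_1 gamma(1) + c_0
  gamma(1) = phi_1 gamma(0) + c_1
Substituting the second into the first: gamma(0) (1 - phi_1^2) = c_0 + phi_1 c_1, so
  gamma(0) = (c_0 + phi_1 c_1) / (1 - phi_1^2) = (1.38346 + (-0.493)(-0.42)) / (1 - (-0.493)^2) = 1.59052 / 0.756951 = 2.101219.
Therefore gamma(0) = 2.1012 (to 4 decimal places).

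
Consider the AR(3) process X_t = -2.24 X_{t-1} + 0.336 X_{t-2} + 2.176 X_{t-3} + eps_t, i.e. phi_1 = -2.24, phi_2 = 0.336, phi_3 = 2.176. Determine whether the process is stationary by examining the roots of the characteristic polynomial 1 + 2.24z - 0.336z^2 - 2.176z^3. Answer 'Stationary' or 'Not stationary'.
\text{Not stationary}

The AR(p) characteristic polynomial is P(z) = 1 + 2.24z - 0.336z^2 - 2.176z^3.
Stationarity requires all roots to lie outside the unit circle, i.e. |z| > 1 for every root.
Degree 3: look for a simple real root z0 first, then factor out (1 - z/z0) and solve the remaining quadratic.
Testing z0 = -0.625: P(-0.625) = 1 + (2.24)(-0.625) + (-0.336)(-0.625)^2 + (-2.176)(-0.625)^3
  = 1 + (-1.4) + (-0.13125) + (0.53125) = 0.  So z_0 = -0.625 is a root, |z_0| = 0.625.
Divide out the factor (1 + 1.6 z) = (1 - z/z0) (since 1/z0 = -1.6):
  P(z) = (1 + 1.6 z)(1 + (0.64) z + (-1.36) z^2)
  [check: z-coef 0.64 - (-1.6) = 2.24; z^2-coef -1.36 - (-1.6)(0.64) = -0.336; z^3-coef -(-1.6)(-1.36) = -2.176.]
Remaining roots from the quadratic factor 1 + (0.64) z + (-1.36) z^2:
  Set 1 + (0.64) z + (-1.36) z^2 = 0, i.e. a z^2 + b z + c = 0 with a = -1.36, b = 0.64, c = 1.
  Discriminant D = b^2 - 4ac = (0.64)^2 - 4*(-1.36)*1 = 0.4096 - (-5.44) = 5.8496.
  D >= 0, so the roots are real: z = (-b +/- sqrt(D)) / (2a) = (-0.64 +/- 2.418595) / (-2.72).
    z_1 = (-0.64 + 2.418595) / (-2.72) = -0.6539,   |z_1| = 0.6539.
    z_2 = (-0.64 - 2.418595) / (-2.72) = 1.1245,   |z_2| = 1.1245.
Moduli of all roots: 0.6250, 0.6539, 1.1245.
All moduli strictly greater than 1? No.
Verdict: Not stationary.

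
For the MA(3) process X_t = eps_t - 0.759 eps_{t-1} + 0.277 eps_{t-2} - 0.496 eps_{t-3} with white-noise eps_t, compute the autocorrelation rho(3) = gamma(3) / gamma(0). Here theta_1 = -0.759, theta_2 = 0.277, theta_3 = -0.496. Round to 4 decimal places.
\rho(3) = -0.2612

For an MA(q) process with theta_0 = 1, the autocovariance is
  gamma(k) = sigma^2 * sum_{i=0..q-k} theta_i * theta_{i+k},
and rho(k) = gamma(k) / gamma(0). Sigma^2 cancels.
  numerator   = (1)*(-0.496) = -0.496.
  denominator = (1)^2 + (-0.759)^2 + (0.277)^2 + (-0.496)^2 = 1.898826.
  rho(3) = -0.496 / 1.898826 = -0.2612.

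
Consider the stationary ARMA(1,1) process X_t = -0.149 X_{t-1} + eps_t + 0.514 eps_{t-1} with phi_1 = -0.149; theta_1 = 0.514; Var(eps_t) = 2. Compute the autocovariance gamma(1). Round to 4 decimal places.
\gamma(1) = 0.6894

Multiply the model equation by X_{t-k} and take expectations. With theta_0 = psi_0 = 1 and psi_j the MA(infinity) weights, this gives
  gamma(k) - sum_i phi_i gamma(k-i) = c_k,
  c_k = sigma^2 * sum_{j=k..q} theta_j psi_{j-k}   (c_k = 0 for k > q),
using gamma(-m) = gamma(m).
psi-weights needed (psi_j = theta_j + sum_i phi_i psi_{j-i}):
  psi_1 = theta_1 + phi_1 = 0.514 + (-0.149) = 0.365
Right-hand sides:
  c_0 = sigma^2 (1 + theta_1 psi_1) = 2 * (1 + (0.514)(0.365)) = 2 * 1.18761 = 2.37522
  c_1 = sigma^2 theta_1 = 2 * (0.514) = 1.028
  c_2 = 0
Equations for k = 0 and k = 1 (AR order 1):
  gamma(0) = phi_1 gamma(1) + c_0
  gamma(1) = phi_1 gamma(0) + c_1
Substituting the second into the first: gamma(0) (1 - phi_1^2) = c_0 + phi_1 c_1, so
  gamma(0) = (c_0 + phi_1 c_1) / (1 - phi_1^2) = (2.37522 + (-0.149)(1.028)) / (1 - (-0.149)^2) = 2.222048 / 0.977799 = 2.2725.
  gamma(1) = phi_1 gamma(0) + c_1 = (-0.149)(2.2725) + (1.028) = 0.689398.
Therefore gamma(1) = 0.6894 (to 4 decimal places).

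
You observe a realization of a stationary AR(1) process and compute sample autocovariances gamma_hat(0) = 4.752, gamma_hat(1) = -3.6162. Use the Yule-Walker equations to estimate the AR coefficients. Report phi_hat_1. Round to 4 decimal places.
\hat\phi_{1} = -0.7610

The Yule-Walker equations for an AR(p) process read, in matrix form,
  Gamma_p phi = r_p,   with   (Gamma_p)_{ij} = gamma(|i - j|),
                       (r_p)_i = gamma(i),   i,j = 1..p.
Substitute the sample gammas (Toeplitz matrix and right-hand side of size 1):
  Gamma_p = [[4.752]]
  r_p     = [-3.6162]
With p = 1 this is the single equation gamma(0) phi_1 = gamma(1):
  phi_hat_1 = gamma(1) / gamma(0) = -3.6162 / 4.752 = -0.7610.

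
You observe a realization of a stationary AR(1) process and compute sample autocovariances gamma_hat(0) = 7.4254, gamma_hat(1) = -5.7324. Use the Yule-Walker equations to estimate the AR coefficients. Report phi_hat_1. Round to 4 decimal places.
\hat\phi_{1} = -0.7720

The Yule-Walker equations for an AR(p) process read, in matrix form,
  Gamma_p phi = r_p,   with   (Gamma_p)_{ij} = gamma(|i - j|),
                       (r_p)_i = gamma(i),   i,j = 1..p.
Substitute the sample gammas (Toeplitz matrix and right-hand side of size 1):
  Gamma_p = [[7.4254]]
  r_p     = [-5.7324]
With p = 1 this is the single equation gamma(0) phi_1 = gamma(1):
  phi_hat_1 = gamma(1) / gamma(0) = -5.7324 / 7.4254 = -0.7720.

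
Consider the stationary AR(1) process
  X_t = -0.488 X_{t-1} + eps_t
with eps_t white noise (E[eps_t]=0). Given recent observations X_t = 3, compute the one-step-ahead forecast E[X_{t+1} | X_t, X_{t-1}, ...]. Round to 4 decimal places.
E[X_{t+1} \mid \mathcal F_t] = -1.4640

For an AR(p) model X_t = c + sum_i phi_i X_{t-i} + eps_t, the
one-step-ahead conditional mean is
  E[X_{t+1} | X_t, ...] = c + sum_i phi_i X_{t+1-i}.
Substitute known values:
  E[X_{t+1} | ...] = (-0.488) * (3)
                   = -1.4640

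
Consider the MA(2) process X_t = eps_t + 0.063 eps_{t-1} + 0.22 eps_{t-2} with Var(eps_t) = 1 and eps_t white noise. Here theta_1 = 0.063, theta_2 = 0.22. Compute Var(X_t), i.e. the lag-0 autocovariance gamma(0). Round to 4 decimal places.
\gamma(0) = 1.0524

For an MA(q) process X_t = eps_t + sum_i theta_i eps_{t-i} with
Var(eps_t) = sigma^2, the variance is
  gamma(0) = sigma^2 * (1 + sum_i theta_i^2).
  sum_i theta_i^2 = (0.063)^2 + (0.22)^2 = 0.003969 + 0.0484 = 0.052369.
  gamma(0) = 1 * (1 + 0.052369) = 1 * 1.052369 = 1.052369, which rounds to 1.0524.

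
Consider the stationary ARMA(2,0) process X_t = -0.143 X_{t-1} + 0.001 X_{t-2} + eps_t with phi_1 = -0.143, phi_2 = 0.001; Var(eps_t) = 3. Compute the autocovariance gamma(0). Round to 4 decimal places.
\gamma(0) = 3.0628

Multiply the model equation by X_{t-k} and take expectations. With theta_0 = psi_0 = 1 and psi_j the MA(infinity) weights, this gives
  gamma(k) - sum_i phi_i gamma(k-i) = c_k,
  c_k = sigma^2 * sum_{j=k..q} theta_j psi_{j-k}   (c_k = 0 for k > q),
using gamma(-m) = gamma(m).
Pure AR (q = 0): c_0 = sigma^2 = 3, c_k = 0 for k >= 1.
Equations for k = 0, 1, 2 (AR order 2, c_2 = 0):
  (E0) gamma(0) = phi_1 gamma(1) + phi_2 gamma(2) + c_0
  (E1) gamma(1) = phi_1 gamma(0) + phi_2 gamma(1) + c_1
  (E2) gamma(2) = phi_1 gamma(1) + phi_2 gamma(0)
From (E1): gamma(1) = A gamma(0) + B with
  A = phi_1 / (1 - phi_2) = -0.143 / 0.999 = -0.143143,   B = c_1 / (1 - phi_2) = 0 / 0.999 = 0.
Insert (E2) into (E0): gamma(0) (1 - phi_2^2) = phi_1 (1 + phi_2) gamma(1) + c_0.
  phi_1 (1 + phi_2) = (-0.143)(1.001) = -0.143143,   1 - phi_2^2 = 0.999999.
Replace gamma(1) by A gamma(0) + B and collect gamma(0):
  gamma(0) [0.999999 - (-0.143143)(-0.143143)] = c_0 = 3
  gamma(0) * 0.979509 = 3
  gamma(0) = 3 / 0.979509 = 3.062759.
Therefore gamma(0) = 3.0628 (to 4 decimal places).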